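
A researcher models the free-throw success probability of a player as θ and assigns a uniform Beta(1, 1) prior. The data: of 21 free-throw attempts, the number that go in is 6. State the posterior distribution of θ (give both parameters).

Posterior: Beta(7, 16)

Observing 6 successes and 15 failures updates Beta(1, 1) by adding the success and failure counts to the two shape parameters: α = 1+6 = 7, β = 1+15 = 16.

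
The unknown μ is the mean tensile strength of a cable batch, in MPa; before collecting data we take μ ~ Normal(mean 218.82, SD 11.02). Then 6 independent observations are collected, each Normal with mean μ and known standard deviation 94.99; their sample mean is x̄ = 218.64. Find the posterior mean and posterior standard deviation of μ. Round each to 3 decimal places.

Posterior mean ≈ 218.807; posterior SD ≈ 10.600

Prior precision 1/τ₀² = 1/11.02² = 0.00823449; data precision n/σ² = 6/94.99² = 0.00066496.
Posterior precision = 0.00823449 + 0.00066496 = 0.00889945, giving posterior SD = 1/√0.00889945 = 10.600.
Posterior mean = (0.00823449·218.82 + 0.00066496·218.64) / 0.00889945 = 218.807.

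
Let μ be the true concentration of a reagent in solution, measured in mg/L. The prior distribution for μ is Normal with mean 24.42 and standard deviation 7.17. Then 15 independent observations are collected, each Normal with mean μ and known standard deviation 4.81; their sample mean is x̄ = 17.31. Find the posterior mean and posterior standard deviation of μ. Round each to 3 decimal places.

Posterior mean ≈ 17.517; posterior SD ≈ 1.224

Prior precision 1/τ₀² = 1/7.17² = 0.0194519; data precision n/σ² = 15/4.81² = 0.648337.
Posterior precision = 0.0194519 + 0.648337 = 0.667789, giving posterior SD = 1/√0.667789 = 1.224.
Posterior mean = (0.0194519·24.42 + 0.648337·17.31) / 0.667789 = 17.517.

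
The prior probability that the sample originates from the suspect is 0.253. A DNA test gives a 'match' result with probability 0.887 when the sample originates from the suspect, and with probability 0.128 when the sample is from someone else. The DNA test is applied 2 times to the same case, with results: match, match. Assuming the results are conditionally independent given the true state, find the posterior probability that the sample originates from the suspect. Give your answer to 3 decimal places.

Posterior P(H) ≈ 0.942

Let H be the event that the sample originates from the suspect; start with P(H) = 0.253. P('match'|H) = 0.887, P('match'|¬H) = 0.128.
Update on result 1 ('match'): P(H) ← 0.887·0.2530 / (0.887·0.2530 + 0.128·0.7470) = 0.22441/0.32003 = 0.7012.
Update on result 2 ('match'): P(H) ← 0.887·0.7012 / (0.887·0.7012 + 0.128·0.2988) = 0.62199/0.66023 = 0.9421.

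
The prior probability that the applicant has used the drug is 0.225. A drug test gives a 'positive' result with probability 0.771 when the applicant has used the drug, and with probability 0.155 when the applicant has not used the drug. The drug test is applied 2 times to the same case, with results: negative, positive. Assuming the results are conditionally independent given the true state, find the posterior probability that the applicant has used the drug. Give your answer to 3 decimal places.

Posterior P(H) ≈ 0.281

With H the event that the applicant has used the drug, the joint likelihood of the observed sequence is P(data|H) = 0.229·0.771 = 0.17656 and P(data|¬H) = 0.845·0.155 = 0.13098.
Bayes: P(H|data) = 0.225·0.17656 / (0.225·0.17656 + 0.775·0.13098) = 0.039726/0.14123 = 0.2813.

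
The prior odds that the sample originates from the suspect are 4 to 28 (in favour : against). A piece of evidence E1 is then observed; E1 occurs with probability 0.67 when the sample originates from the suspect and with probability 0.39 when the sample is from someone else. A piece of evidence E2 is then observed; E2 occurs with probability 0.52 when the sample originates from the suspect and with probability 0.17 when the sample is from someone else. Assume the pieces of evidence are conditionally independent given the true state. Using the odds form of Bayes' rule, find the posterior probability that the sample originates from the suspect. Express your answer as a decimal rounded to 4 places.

Prior odds = 4/28 = 0.14286.
Likelihood ratio for E1 = 0.67/0.39 = 1.7179.
Likelihood ratio for E2 = 0.52/0.17 = 3.0588.
Posterior odds = prior odds × LR₁ × LR₂ = 0.75070.
Posterior probability = odds/(1+odds) = 0.75070/1.7507 = 0.4288.

Posterior probability ≈ 0.4288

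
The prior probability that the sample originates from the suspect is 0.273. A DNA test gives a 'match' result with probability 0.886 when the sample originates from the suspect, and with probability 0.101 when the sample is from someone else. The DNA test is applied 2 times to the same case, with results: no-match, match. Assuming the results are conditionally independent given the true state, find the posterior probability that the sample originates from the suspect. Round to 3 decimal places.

Let H be the event that the sample originates from the suspect; start with P(H) = 0.273. P('match'|H) = 0.886, P('match'|¬H) = 0.101.
Update on result 1 ('no-match'): P(H) ← 0.114·0.2730 / (0.114·0.2730 + 0.899·0.7270) = 0.031122/0.68469 = 0.0455.
Update on result 2 ('match'): P(H) ← 0.886·0.0455 / (0.886·0.0455 + 0.101·0.9545) = 0.040272/0.13668 = 0.2946.

Posterior P(H) ≈ 0.295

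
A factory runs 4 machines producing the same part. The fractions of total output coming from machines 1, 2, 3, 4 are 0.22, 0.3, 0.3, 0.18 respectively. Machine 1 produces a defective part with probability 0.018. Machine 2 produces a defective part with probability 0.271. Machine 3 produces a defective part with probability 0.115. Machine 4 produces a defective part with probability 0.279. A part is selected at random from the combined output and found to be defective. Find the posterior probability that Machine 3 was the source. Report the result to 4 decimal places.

Posterior probability ≈ 0.2030

P(defective|M1) = 0.018; P(defective|M2) = 0.271; P(defective|M3) = 0.115; P(defective|M4) = 0.279.
Prior × likelihood for each source: 0.22·0.018=0.003960, 0.3·0.271=0.08130, 0.3·0.115=0.03450, 0.18·0.279=0.05022. Summing gives P(defective) = 0.16998.
P(Machine 3 | defective) = 0.03450 / 0.16998 = 0.2030.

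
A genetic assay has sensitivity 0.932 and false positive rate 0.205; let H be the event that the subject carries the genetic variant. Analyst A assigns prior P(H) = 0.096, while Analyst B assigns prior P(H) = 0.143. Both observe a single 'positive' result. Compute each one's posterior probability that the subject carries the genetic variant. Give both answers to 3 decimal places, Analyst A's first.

The likelihood ratio for a 'positive' result is 0.932/0.205 = 4.5463.
Analyst A: prior odds 0.096/0.904 = 0.10619; posterior odds 0.48280; posterior probability 0.326.
Analyst B: prior odds 0.143/0.857 = 0.16686; posterior odds 0.75861; posterior probability 0.431.

Analyst A: 0.326; Analyst B: 0.431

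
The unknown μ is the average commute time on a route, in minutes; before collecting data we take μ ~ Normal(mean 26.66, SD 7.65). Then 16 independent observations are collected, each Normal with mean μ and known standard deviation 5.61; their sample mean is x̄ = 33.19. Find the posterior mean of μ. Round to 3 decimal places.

Prior precision 1/τ₀² = 1/7.65² = 0.0170874; data precision n/σ² = 16/5.61² = 0.508387.
Posterior precision = 0.0170874 + 0.508387 = 0.525474.
Posterior mean = (0.0170874·26.66 + 0.508387·33.19) / 0.525474 = 32.978.

Posterior mean ≈ 32.978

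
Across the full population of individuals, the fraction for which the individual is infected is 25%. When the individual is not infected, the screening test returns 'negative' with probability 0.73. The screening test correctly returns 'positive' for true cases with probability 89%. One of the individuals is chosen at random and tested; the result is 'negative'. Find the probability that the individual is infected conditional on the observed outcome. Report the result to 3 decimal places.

Let H be the event that the individual is infected. P(H) = 0.25, so P(¬H) = 0.75. With E the 'negative' result, P(E|H) = 0.11 and P(E|¬H) = 0.73.
P(E) = 0.11·0.25 + 0.73·0.75 = 0.027500 + 0.54750 = 0.57500.
By Bayes' theorem, P(H|E) = 0.027500 / 0.57500 = 0.048.

P(H | E) ≈ 0.048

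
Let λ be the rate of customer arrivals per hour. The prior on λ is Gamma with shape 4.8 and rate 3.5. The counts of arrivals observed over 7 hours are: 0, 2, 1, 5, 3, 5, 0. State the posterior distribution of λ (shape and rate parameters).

The Poisson likelihood adds the total count to the shape and the number of exposure periods to the rate. Here ∑xᵢ = 16 and n = 7, so shape 4.8→20.8 and rate 3.5→10.5.

Posterior: Gamma(shape=20.8, rate=10.5)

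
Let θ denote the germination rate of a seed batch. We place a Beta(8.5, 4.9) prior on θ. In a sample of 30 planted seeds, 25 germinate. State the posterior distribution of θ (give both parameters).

Posterior: Beta(33.5, 9.9)

Observing 25 successes and 5 failures updates Beta(8.5, 4.9) by adding the success and failure counts to the two shape parameters: α = 8.5+25 = 33.5, β = 4.9+5 = 9.9.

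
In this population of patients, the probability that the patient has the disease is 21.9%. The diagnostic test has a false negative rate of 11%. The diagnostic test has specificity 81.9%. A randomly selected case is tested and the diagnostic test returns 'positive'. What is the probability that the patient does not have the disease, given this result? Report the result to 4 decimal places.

Let H be the event that the patient has the disease. P(H) = 0.219, so P(¬H) = 0.781. With E the 'positive' result, P(E|H) = 0.89 and P(E|¬H) = 0.181.
P(E) = 0.89·0.219 + 0.181·0.781 = 0.19491 + 0.14136 = 0.33627.
By Bayes' theorem, P(H|E) = 0.19491 / 0.33627 = 0.5796. Hence P(¬H|E) = 1 − 0.5796 = 0.4204.

P(¬H | E) ≈ 0.4204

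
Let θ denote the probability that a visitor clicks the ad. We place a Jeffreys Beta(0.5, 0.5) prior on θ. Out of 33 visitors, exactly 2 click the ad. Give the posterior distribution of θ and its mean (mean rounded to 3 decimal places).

Observing 2 successes and 31 failures updates Beta(0.5, 0.5) by adding the success and failure counts to the two shape parameters: α = 0.5+2 = 2.5, β = 0.5+31 = 31.5.
Posterior mean = α/(α+β) = 2.5/34 = 0.074.

Posterior: Beta(2.5, 31.5); mean ≈ 0.074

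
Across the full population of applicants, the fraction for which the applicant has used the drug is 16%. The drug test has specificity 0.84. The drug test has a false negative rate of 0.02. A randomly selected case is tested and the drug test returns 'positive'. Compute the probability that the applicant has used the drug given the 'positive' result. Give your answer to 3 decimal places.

Write H for 'the applicant has used the drug'. Prior odds H:¬H = 0.16/0.84 = 0.19048. For the 'positive' outcome, the likelihood ratio is 0.98/0.16 = 6.1250.
Posterior odds = 0.19048 × 6.1250 = 1.1667, so P(H|E) = 1.1667/(1+1.1667) = 0.538.

P(H | E) ≈ 0.538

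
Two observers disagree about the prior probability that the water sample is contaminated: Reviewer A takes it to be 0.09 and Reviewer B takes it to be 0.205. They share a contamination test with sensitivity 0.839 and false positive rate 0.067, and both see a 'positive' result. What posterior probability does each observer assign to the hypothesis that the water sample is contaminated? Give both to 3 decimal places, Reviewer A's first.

Reviewer A: 0.553; Reviewer B: 0.764

The likelihood ratio for a 'positive' result is 0.839/0.067 = 12.522.
Reviewer A: prior odds 0.09/0.91 = 0.098901; posterior odds 1.2385; posterior probability 0.553.
Reviewer B: prior odds 0.205/0.795 = 0.25786; posterior odds 3.2290; posterior probability 0.764.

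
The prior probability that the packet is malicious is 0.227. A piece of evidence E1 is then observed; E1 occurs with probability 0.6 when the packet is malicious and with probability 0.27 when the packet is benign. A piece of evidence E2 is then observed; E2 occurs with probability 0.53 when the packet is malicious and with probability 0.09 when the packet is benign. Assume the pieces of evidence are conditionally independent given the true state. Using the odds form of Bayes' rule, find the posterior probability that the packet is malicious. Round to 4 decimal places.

Posterior probability ≈ 0.7935

Prior odds = 0.227/(1−0.227) = 0.29366.
Likelihood ratio for E1 = 0.6/0.27 = 2.2222.
Likelihood ratio for E2 = 0.53/0.09 = 5.8889.
Posterior odds = prior odds × LR₁ × LR₂ = 3.8430.
Posterior probability = odds/(1+odds) = 3.8430/4.8430 = 0.7935.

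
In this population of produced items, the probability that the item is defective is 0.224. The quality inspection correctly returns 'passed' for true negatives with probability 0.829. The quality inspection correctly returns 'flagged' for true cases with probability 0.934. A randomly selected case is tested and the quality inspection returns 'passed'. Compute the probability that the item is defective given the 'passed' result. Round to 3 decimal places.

Let H be the event that the item is defective. P(H) = 0.224, so P(¬H) = 0.776. With E the 'passed' result, P(E|H) = 0.066 and P(E|¬H) = 0.829.
P(E) = 0.066·0.224 + 0.829·0.776 = 0.014784 + 0.64330 = 0.65809.
By Bayes' theorem, P(H|E) = 0.014784 / 0.65809 = 0.022.

P(H | E) ≈ 0.022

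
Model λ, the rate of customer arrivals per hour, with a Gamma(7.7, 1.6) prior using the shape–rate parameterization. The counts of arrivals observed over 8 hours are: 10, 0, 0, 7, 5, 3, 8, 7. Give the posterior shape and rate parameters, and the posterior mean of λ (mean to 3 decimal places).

The Poisson likelihood adds the total count to the shape and the number of exposure periods to the rate. Here ∑xᵢ = 40 and n = 8, so shape 7.7→47.7 and rate 1.6→9.6.
Posterior mean = shape/rate = 47.7/9.6 = 4.969.

Posterior: Gamma(shape=47.7, rate=9.6); mean ≈ 4.969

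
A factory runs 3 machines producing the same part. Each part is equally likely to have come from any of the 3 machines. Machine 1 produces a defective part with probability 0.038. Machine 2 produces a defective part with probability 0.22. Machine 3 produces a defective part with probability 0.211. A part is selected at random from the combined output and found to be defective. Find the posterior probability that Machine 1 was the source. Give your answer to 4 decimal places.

Tabulate prior·likelihood by source: [1] prior 0.333333, lik 0.038, product 0.01267; [2] prior 0.333333, lik 0.22, product 0.07333; [3] prior 0.333333, lik 0.211, product 0.07033.
Normalizing constant = 0.15633; the posterior for Machine 1 is its product over the sum, 0.01267/0.15633 = 0.0810.

Posterior probability ≈ 0.0810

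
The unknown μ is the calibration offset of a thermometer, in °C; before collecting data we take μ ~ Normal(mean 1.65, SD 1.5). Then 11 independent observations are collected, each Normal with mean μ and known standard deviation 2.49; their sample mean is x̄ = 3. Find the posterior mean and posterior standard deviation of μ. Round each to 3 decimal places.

Prior precision 1/τ₀² = 1/1.5² = 0.444444; data precision n/σ² = 11/2.49² = 1.77416.
Posterior precision = 0.444444 + 1.77416 = 2.21861, giving posterior SD = 1/√2.21861 = 0.671.
Posterior mean = (0.444444·1.65 + 1.77416·3) / 2.21861 = 2.730.

Posterior mean ≈ 2.730; posterior SD ≈ 0.671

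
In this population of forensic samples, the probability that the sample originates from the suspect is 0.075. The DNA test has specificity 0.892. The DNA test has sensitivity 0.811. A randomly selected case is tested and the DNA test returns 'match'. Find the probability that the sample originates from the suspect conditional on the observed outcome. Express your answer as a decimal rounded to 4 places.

P(H | E) ≈ 0.3784

Write H for 'the sample originates from the suspect'. Prior odds H:¬H = 0.075/0.925 = 0.081081. For the 'match' outcome, the likelihood ratio is 0.811/0.108 = 7.5093.
Posterior odds = 0.081081 × 7.5093 = 0.60886, so P(H|E) = 0.60886/(1+0.60886) = 0.3784.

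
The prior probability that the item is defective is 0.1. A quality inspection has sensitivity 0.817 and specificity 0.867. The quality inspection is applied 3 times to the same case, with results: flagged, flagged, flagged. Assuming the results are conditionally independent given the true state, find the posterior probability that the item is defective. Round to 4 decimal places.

Let H be the event that the item is defective; start with P(H) = 0.1. P('flagged'|H) = 0.817, P('flagged'|¬H) = 0.133.
Update on result 1 ('flagged'): P(H) ← 0.817·0.1000 / (0.817·0.1000 + 0.133·0.9000) = 0.081700/0.20140 = 0.4057.
Update on result 2 ('flagged'): P(H) ← 0.817·0.4057 / (0.817·0.4057 + 0.133·0.5943) = 0.33142/0.41047 = 0.8074.
Update on result 3 ('flagged'): P(H) ← 0.817·0.8074 / (0.817·0.8074 + 0.133·0.1926) = 0.65967/0.68528 = 0.9626.

Posterior P(H) ≈ 0.9626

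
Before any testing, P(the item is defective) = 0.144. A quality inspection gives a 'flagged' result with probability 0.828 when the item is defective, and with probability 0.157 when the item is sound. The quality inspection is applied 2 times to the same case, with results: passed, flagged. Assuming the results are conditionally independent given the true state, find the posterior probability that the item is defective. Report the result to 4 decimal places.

Posterior P(H) ≈ 0.1533

With H the event that the item is defective, the joint likelihood of the observed sequence is P(data|H) = 0.172·0.828 = 0.14242 and P(data|¬H) = 0.843·0.157 = 0.13235.
Bayes: P(H|data) = 0.144·0.14242 / (0.144·0.14242 + 0.856·0.13235) = 0.020508/0.13380 = 0.1533.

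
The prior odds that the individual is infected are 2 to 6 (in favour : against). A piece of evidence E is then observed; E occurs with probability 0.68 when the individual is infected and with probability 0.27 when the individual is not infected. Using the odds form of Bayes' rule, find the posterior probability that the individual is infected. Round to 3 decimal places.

Prior odds = 2/6 = 0.33333.
Likelihood ratio for E = 0.68/0.27 = 2.5185.
Posterior odds = prior odds × LR = 0.83951.
Posterior probability = odds/(1+odds) = 0.83951/1.8395 = 0.456.

Posterior probability ≈ 0.456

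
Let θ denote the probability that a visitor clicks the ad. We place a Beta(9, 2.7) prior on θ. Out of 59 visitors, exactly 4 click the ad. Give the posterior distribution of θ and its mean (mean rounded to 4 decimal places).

The binomial likelihood is conjugate to the Beta prior: with 4 successes and 55 failures, the posterior is Beta(9+4, 2.7+55) = Beta(13, 57.7).
Posterior mean = α/(α+β) = 13/70.7 = 0.1839.

Posterior: Beta(13, 57.7); mean ≈ 0.1839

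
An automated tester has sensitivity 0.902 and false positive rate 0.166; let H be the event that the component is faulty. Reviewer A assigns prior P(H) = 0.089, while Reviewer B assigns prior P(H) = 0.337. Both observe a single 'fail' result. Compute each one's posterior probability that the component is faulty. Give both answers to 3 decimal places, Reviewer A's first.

Reviewer A: 0.347; Reviewer B: 0.734

The likelihood ratio for a 'fail' result is 0.902/0.166 = 5.4337.
Reviewer A: prior odds 0.089/0.911 = 0.097695; posterior odds 0.53085; posterior probability 0.347.
Reviewer B: prior odds 0.337/0.663 = 0.50830; posterior odds 2.7619; posterior probability 0.734.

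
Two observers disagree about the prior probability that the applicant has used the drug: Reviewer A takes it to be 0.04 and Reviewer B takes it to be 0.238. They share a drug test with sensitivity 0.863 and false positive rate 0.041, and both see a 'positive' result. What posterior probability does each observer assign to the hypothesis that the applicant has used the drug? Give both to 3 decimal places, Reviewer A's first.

Reviewer A: 0.467; Reviewer B: 0.868

P('+'|H) = 0.863, P('+'|¬H) = 0.041.
Reviewer A: numerator 0.863·0.04 = 0.034520; evidence = 0.034520+0.041·0.96 = 0.073880; posterior = 0.467.
Reviewer B: numerator 0.863·0.238 = 0.20539; evidence = 0.20539+0.041·0.762 = 0.23664; posterior = 0.868.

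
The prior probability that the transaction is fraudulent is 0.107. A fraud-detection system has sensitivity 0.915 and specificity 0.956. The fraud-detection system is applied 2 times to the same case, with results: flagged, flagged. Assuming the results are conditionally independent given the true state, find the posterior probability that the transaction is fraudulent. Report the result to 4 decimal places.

With H the event that the transaction is fraudulent, the joint likelihood of the observed sequence is P(data|H) = 0.915·0.915 = 0.83723 and P(data|¬H) = 0.044·0.044 = 0.0019360.
Bayes: P(H|data) = 0.107·0.83723 / (0.107·0.83723 + 0.893·0.0019360) = 0.089583/0.091312 = 0.9811.

Posterior P(H) ≈ 0.9811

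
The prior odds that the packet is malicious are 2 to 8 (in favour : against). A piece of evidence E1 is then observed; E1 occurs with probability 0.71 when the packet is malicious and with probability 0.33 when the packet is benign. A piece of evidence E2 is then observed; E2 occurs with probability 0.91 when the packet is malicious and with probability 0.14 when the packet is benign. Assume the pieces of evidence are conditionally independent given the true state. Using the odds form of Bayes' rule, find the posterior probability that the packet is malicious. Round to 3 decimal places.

Prior odds = 2/8 = 0.25000. In log-odds, ln(0.25000) = -1.3863.
Add log likelihood ratios: ln(2.1515) + ln(6.5000) = 2.6380.
Posterior log-odds = 1.2517, so posterior odds = exp(1.2517) = 3.4962. Converting, P(H|E) = 3.4962/4.4962 = 0.778.

Posterior probability ≈ 0.778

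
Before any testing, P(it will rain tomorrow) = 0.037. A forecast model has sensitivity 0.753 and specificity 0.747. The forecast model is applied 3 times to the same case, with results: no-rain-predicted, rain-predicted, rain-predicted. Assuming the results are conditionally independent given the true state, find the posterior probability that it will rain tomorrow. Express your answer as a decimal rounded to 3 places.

Let H be the event that it will rain tomorrow; start with P(H) = 0.037. P('rain-predicted'|H) = 0.753, P('rain-predicted'|¬H) = 0.253.
Update on result 1 ('no-rain-predicted'): P(H) ← 0.247·0.0370 / (0.247·0.0370 + 0.747·0.9630) = 0.0091390/0.72850 = 0.0125.
Update on result 2 ('rain-predicted'): P(H) ← 0.753·0.0125 / (0.753·0.0125 + 0.253·0.9875) = 0.0094464/0.25927 = 0.0364.
Update on result 3 ('rain-predicted'): P(H) ← 0.753·0.0364 / (0.753·0.0364 + 0.253·0.9636) = 0.027435/0.27122 = 0.1012.

Posterior P(H) ≈ 0.101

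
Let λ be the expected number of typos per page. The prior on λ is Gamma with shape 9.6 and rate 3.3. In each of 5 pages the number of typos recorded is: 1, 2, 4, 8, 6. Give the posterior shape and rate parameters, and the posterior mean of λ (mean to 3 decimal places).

Total count ∑xᵢ = 21 over n = 5 pages.
Gamma is conjugate to the Poisson likelihood: posterior is Gamma(shape = 9.6+21 = 30.6, rate = 3.3+5 = 8.3).
Posterior mean = shape/rate = 30.6/8.3 = 3.687.

Posterior: Gamma(shape=30.6, rate=8.3); mean ≈ 3.687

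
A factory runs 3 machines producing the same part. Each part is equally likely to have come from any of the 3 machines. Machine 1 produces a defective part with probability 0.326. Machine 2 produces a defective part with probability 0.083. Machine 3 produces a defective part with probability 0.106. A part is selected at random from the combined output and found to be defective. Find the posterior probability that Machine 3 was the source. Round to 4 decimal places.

Tabulate prior·likelihood by source: [1] prior 0.333333, lik 0.326, product 0.1087; [2] prior 0.333333, lik 0.083, product 0.02767; [3] prior 0.333333, lik 0.106, product 0.03533.
Normalizing constant = 0.17167; the posterior for Machine 3 is its product over the sum, 0.03533/0.17167 = 0.2058.

Posterior probability ≈ 0.2058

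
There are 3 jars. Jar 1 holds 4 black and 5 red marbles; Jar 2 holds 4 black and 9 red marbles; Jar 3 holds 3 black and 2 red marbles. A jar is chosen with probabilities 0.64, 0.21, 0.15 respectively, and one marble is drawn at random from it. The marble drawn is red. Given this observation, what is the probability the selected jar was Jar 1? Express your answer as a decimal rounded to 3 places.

P(red|Jar 1) = 0.5556; P(red|Jar 2) = 0.6923; P(red|Jar 3) = 0.4.
Prior × likelihood for each source: 0.64·0.5556=0.3556, 0.21·0.6923=0.1454, 0.15·0.4=0.06000. Summing gives P(red) = 0.56094.
P(Jar 1 | red) = 0.3556 / 0.56094 = 0.634.

Posterior probability ≈ 0.634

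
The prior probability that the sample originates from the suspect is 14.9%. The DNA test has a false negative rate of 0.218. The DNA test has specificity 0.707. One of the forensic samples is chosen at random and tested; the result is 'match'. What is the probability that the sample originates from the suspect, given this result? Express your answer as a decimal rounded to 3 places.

P(H | E) ≈ 0.318

Let H be the event that the sample originates from the suspect. P(H) = 0.149, so P(¬H) = 0.851. With E the 'match' result, P(E|H) = 0.782 and P(E|¬H) = 0.293.
P(E) = 0.782·0.149 + 0.293·0.851 = 0.11652 + 0.24934 = 0.36586.
By Bayes' theorem, P(H|E) = 0.11652 / 0.36586 = 0.318.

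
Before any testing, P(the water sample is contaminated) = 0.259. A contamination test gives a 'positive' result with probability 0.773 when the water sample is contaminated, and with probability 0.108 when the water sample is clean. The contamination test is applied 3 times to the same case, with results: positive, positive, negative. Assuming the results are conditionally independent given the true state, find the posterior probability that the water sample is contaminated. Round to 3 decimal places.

Posterior P(H) ≈ 0.820

Let H be the event that the water sample is contaminated; start with P(H) = 0.259. P('positive'|H) = 0.773, P('positive'|¬H) = 0.108.
Update on result 1 ('positive'): P(H) ← 0.773·0.2590 / (0.773·0.2590 + 0.108·0.7410) = 0.20021/0.28024 = 0.7144.
Update on result 2 ('positive'): P(H) ← 0.773·0.7144 / (0.773·0.7144 + 0.108·0.2856) = 0.55225/0.58309 = 0.9471.
Update on result 3 ('negative'): P(H) ← 0.227·0.9471 / (0.227·0.9471 + 0.892·0.0529) = 0.21499/0.26217 = 0.8200.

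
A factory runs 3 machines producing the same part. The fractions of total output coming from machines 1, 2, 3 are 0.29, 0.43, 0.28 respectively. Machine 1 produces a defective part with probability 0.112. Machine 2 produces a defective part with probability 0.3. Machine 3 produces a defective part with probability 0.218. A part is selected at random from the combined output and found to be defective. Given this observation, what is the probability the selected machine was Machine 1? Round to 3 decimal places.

Posterior probability ≈ 0.146

P(defective|M1) = 0.112; P(defective|M2) = 0.3; P(defective|M3) = 0.218.
Prior × likelihood for each source: 0.29·0.112=0.03248, 0.43·0.3=0.1290, 0.28·0.218=0.06104. Summing gives P(defective) = 0.22252.
P(Machine 1 | defective) = 0.03248 / 0.22252 = 0.146.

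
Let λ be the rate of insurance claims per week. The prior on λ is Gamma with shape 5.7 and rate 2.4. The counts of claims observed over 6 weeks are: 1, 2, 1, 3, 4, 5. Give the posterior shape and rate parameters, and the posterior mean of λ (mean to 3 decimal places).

Posterior: Gamma(shape=21.7, rate=8.4); mean ≈ 2.583

Total count ∑xᵢ = 16 over n = 6 weeks.
Gamma is conjugate to the Poisson likelihood: posterior is Gamma(shape = 5.7+16 = 21.7, rate = 2.4+6 = 8.4).
Posterior mean = shape/rate = 21.7/8.4 = 2.583.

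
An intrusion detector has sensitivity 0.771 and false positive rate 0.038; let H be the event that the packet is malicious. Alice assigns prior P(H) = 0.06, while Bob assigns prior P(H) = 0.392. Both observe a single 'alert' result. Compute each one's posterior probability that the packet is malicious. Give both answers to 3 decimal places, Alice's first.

The likelihood ratio for an 'alert' result is 0.771/0.038 = 20.289.
Alice: prior odds 0.06/0.94 = 0.063830; posterior odds 1.2951; posterior probability 0.564.
Bob: prior odds 0.392/0.608 = 0.64474; posterior odds 13.081; posterior probability 0.929.

Alice: 0.564; Bob: 0.929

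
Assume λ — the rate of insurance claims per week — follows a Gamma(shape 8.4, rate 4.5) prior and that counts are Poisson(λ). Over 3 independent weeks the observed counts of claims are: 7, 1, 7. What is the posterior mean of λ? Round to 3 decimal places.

The Poisson likelihood adds the total count to the shape and the number of exposure periods to the rate. Here ∑xᵢ = 15 and n = 3, so shape 8.4→23.4 and rate 4.5→7.5.
Posterior mean = shape/rate = 23.4/7.5 = 3.120.

Posterior mean ≈ 3.120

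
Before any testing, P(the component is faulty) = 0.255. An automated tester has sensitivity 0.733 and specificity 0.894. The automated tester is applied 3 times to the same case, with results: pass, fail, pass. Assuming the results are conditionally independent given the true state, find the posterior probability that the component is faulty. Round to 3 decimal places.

With H the event that the component is faulty, the joint likelihood of the observed sequence is P(data|H) = 0.267·0.733·0.267 = 0.052255 and P(data|¬H) = 0.894·0.106·0.894 = 0.084719.
Bayes: P(H|data) = 0.255·0.052255 / (0.255·0.052255 + 0.745·0.084719) = 0.013325/0.076441 = 0.1743.

Posterior P(H) ≈ 0.174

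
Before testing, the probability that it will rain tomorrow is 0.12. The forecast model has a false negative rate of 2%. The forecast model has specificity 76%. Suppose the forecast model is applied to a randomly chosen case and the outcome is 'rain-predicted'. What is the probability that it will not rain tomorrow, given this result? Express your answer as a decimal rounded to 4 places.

Write H for 'it will rain tomorrow'. Prior odds H:¬H = 0.12/0.88 = 0.13636. For the 'rain-predicted' outcome, the likelihood ratio is 0.98/0.24 = 4.0833.
Posterior odds = 0.13636 × 4.0833 = 0.55682, so P(H|E) = 0.55682/(1+0.55682) = 0.3577. Then P(¬H|E) = 1 − 0.3577 = 0.6423.

P(¬H | E) ≈ 0.6423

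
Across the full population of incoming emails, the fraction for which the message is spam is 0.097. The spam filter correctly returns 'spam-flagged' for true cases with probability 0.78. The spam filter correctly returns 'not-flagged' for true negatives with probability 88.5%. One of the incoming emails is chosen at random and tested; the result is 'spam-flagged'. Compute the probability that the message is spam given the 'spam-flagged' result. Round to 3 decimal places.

P(H | E) ≈ 0.421

Let H be the event that the message is spam. P(H) = 0.097, so P(¬H) = 0.903. With E the 'spam-flagged' result, P(E|H) = 0.78 and P(E|¬H) = 0.115.
P(E) = 0.78·0.097 + 0.115·0.903 = 0.075660 + 0.10385 = 0.17951.
By Bayes' theorem, P(H|E) = 0.075660 / 0.17951 = 0.421.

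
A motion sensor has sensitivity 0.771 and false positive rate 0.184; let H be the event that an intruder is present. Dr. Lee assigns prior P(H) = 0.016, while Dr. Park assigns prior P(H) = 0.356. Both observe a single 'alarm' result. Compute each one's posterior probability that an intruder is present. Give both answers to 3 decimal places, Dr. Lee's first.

P('+'|H) = 0.771, P('+'|¬H) = 0.184.
Dr. Lee: numerator 0.771·0.016 = 0.012336; evidence = 0.012336+0.184·0.984 = 0.19339; posterior = 0.064.
Dr. Park: numerator 0.771·0.356 = 0.27448; evidence = 0.27448+0.184·0.644 = 0.39297; posterior = 0.698.

Dr. Lee: 0.064; Dr. Park: 0.698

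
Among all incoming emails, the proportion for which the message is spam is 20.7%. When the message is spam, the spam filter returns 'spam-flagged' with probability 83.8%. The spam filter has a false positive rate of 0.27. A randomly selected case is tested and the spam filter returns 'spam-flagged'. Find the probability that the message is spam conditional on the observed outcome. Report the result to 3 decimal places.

Write H for 'the message is spam'. Prior odds H:¬H = 0.207/0.793 = 0.26103. For the 'spam-flagged' outcome, the likelihood ratio is 0.838/0.27 = 3.1037.
Posterior odds = 0.26103 × 3.1037 = 0.81017, so P(H|E) = 0.81017/(1+0.81017) = 0.448.

P(H | E) ≈ 0.448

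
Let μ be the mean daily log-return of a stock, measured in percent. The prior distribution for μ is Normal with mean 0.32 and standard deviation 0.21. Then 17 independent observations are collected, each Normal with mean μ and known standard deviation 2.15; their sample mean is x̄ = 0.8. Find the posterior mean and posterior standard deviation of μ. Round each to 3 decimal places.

Prior precision 1/τ₀² = 1/0.21² = 22.6757; data precision n/σ² = 17/2.15² = 3.67766.
Posterior precision = 22.6757 + 3.67766 = 26.3534, giving posterior SD = 1/√26.3534 = 0.195.
Posterior mean = (22.6757·0.32 + 3.67766·0.8) / 26.3534 = 0.387.

Posterior mean ≈ 0.387; posterior SD ≈ 0.195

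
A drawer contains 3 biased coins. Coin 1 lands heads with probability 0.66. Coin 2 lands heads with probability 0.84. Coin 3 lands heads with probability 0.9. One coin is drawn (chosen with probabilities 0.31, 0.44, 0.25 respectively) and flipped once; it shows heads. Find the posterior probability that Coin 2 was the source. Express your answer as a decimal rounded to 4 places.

Tabulate prior·likelihood by source: [1] prior 0.31, lik 0.66, product 0.2046; [2] prior 0.44, lik 0.84, product 0.3696; [3] prior 0.25, lik 0.9, product 0.2250.
Normalizing constant = 0.79920; the posterior for Coin 2 is its product over the sum, 0.3696/0.79920 = 0.4625.

Posterior probability ≈ 0.4625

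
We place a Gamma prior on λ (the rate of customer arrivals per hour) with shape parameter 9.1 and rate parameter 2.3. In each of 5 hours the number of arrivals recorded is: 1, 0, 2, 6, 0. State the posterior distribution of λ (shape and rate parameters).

Total count ∑xᵢ = 9 over n = 5 hours.
Gamma is conjugate to the Poisson likelihood: posterior is Gamma(shape = 9.1+9 = 18.1, rate = 2.3+5 = 7.3).

Posterior: Gamma(shape=18.1, rate=7.3)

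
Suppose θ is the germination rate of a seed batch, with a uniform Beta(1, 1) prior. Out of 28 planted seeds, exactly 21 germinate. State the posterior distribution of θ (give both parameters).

Posterior: Beta(22, 8)

Observing 21 successes and 7 failures updates Beta(1, 1) by adding the success and failure counts to the two shape parameters: α = 1+21 = 22, β = 1+7 = 8.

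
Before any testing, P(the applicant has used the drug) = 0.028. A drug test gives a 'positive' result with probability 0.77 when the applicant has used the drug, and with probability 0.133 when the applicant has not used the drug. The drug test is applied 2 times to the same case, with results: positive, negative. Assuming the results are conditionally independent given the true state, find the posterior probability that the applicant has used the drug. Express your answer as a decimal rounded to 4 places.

Posterior P(H) ≈ 0.0424

Let H be the event that the applicant has used the drug; start with P(H) = 0.028. P('positive'|H) = 0.77, P('positive'|¬H) = 0.133.
Update on result 1 ('positive'): P(H) ← 0.77·0.0280 / (0.77·0.0280 + 0.133·0.9720) = 0.021560/0.15084 = 0.1429.
Update on result 2 ('negative'): P(H) ← 0.23·0.1429 / (0.23·0.1429 + 0.867·0.8571) = 0.032875/0.77595 = 0.0424.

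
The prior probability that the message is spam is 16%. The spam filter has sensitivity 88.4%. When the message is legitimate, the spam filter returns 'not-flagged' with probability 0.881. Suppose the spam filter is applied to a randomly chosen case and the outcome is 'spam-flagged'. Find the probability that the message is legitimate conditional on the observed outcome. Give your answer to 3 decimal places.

Let H be the event that the message is spam. P(H) = 0.16, so P(¬H) = 0.84. With E the 'spam-flagged' result, P(E|H) = 0.884 and P(E|¬H) = 0.119.
P(E) = 0.884·0.16 + 0.119·0.84 = 0.14144 + 0.099960 = 0.24140.
By Bayes' theorem, P(H|E) = 0.14144 / 0.24140 = 0.586. Hence P(¬H|E) = 1 − 0.586 = 0.414.

P(¬H | E) ≈ 0.414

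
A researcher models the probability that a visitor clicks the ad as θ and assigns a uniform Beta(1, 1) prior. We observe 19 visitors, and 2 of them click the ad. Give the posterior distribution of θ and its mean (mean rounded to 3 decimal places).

The binomial likelihood is conjugate to the Beta prior: with 2 successes and 17 failures, the posterior is Beta(1+2, 1+17) = Beta(3, 18).
E[θ | data] = 3/(3+18) = 0.143.

Posterior: Beta(3, 18); mean ≈ 0.143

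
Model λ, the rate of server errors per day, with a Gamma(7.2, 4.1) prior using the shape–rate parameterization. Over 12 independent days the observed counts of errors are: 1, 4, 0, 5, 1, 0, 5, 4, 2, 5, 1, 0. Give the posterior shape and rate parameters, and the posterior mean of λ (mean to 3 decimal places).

Total count ∑xᵢ = 28 over n = 12 days.
Gamma is conjugate to the Poisson likelihood: posterior is Gamma(shape = 7.2+28 = 35.2, rate = 4.1+12 = 16.1).
Posterior mean = shape/rate = 35.2/16.1 = 2.186.

Posterior: Gamma(shape=35.2, rate=16.1); mean ≈ 2.186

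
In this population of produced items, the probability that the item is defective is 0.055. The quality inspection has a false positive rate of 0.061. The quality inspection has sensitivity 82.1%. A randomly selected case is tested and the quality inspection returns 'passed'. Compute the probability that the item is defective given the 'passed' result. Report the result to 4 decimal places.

P(H | E) ≈ 0.0110

Let H be the event that the item is defective. P(H) = 0.055, so P(¬H) = 0.945. With E the 'passed' result, P(E|H) = 0.179 and P(E|¬H) = 0.939.
P(E) = 0.179·0.055 + 0.939·0.945 = 0.0098450 + 0.88735 = 0.89720.
By Bayes' theorem, P(H|E) = 0.0098450 / 0.89720 = 0.0110.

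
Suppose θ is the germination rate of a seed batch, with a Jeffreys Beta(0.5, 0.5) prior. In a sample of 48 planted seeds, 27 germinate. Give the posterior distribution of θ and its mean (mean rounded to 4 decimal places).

Observing 27 successes and 21 failures updates Beta(0.5, 0.5) by adding the success and failure counts to the two shape parameters: α = 0.5+27 = 27.5, β = 0.5+21 = 21.5.
E[θ | data] = 27.5/(27.5+21.5) = 0.5612.

Posterior: Beta(27.5, 21.5); mean ≈ 0.5612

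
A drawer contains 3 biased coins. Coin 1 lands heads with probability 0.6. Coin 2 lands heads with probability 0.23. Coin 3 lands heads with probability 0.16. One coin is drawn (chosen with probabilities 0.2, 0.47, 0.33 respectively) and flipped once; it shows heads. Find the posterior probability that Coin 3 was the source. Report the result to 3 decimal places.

Tabulate prior·likelihood by source: [1] prior 0.2, lik 0.6, product 0.1200; [2] prior 0.47, lik 0.23, product 0.1081; [3] prior 0.33, lik 0.16, product 0.05280.
Normalizing constant = 0.28090; the posterior for Coin 3 is its product over the sum, 0.05280/0.28090 = 0.188.

Posterior probability ≈ 0.188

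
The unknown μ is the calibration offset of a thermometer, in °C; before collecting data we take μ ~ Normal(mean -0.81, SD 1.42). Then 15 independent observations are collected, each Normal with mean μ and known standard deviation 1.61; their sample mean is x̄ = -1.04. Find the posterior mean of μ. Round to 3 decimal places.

Prior precision 1/τ₀² = 1/1.42² = 0.495933; data precision n/σ² = 15/1.61² = 5.78681.
Posterior precision = 0.495933 + 5.78681 = 6.28275.
Posterior mean = (0.495933·-0.81 + 5.78681·-1.04) / 6.28275 = -1.022.

Posterior mean ≈ -1.022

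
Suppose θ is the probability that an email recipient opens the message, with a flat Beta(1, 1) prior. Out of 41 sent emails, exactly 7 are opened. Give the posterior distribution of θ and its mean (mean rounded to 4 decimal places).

Posterior: Beta(8, 35); mean ≈ 0.1860

Observing 7 successes and 34 failures updates Beta(1, 1) by adding the success and failure counts to the two shape parameters: α = 1+7 = 8, β = 1+34 = 35.
E[θ | data] = 8/(8+35) = 0.1860.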